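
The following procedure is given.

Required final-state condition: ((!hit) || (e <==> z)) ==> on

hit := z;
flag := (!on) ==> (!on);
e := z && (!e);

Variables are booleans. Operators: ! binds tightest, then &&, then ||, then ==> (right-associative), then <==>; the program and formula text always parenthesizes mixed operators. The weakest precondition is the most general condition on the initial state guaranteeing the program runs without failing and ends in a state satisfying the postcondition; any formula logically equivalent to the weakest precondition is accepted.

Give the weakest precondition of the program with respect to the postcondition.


Working backward. After the program, ((!hit) || (e <==> z)) ==> on must hold.
Before e := z && (!e): ((!hit) || ((z && (!e)) <==> z)) ==> on
Before flag := (!on) ==> (!on): ((!hit) || ((z && (!e)) <==> z)) ==> on
Before hit := z: ((!z) || ((z && (!e)) <==> z)) ==> on
Answer: WP = ((!z) || ((z && (!e)) <==> z)) ==> on


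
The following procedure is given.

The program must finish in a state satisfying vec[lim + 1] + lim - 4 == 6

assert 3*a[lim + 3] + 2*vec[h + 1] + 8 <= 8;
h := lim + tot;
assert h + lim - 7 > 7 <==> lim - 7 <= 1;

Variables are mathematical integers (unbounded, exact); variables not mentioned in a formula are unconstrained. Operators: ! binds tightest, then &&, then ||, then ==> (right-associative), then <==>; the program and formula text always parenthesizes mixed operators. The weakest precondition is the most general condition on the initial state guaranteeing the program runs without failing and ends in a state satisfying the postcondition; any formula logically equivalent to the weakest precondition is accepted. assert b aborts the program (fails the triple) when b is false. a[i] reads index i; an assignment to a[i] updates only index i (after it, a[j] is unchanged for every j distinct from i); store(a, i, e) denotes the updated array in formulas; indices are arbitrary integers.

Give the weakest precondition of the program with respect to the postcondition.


Working backward. After the program, the postcondition vec[lim + 1] + lim - 4 == 6 must hold; in canonical form it is vec[lim + 1] + lim == 10.
Before assert h + lim - 7 > 7 <==> lim - 7 <= 1: (h + lim > 14 <==> lim <= 8) && vec[lim + 1] + lim == 10
Before h := lim + tot: (2*lim + tot > 14 <==> lim <= 8) && vec[lim + 1] + lim == 10
Before assert 3*a[lim + 3] + 2*vec[h + 1] + 8 <= 8: 3*a[lim + 3] + 2*vec[h + 1] <= 0 && (2*lim + tot > 14 <==> lim <= 8) && vec[lim + 1] + lim == 10
Answer: WP = 3*a[lim + 3] + 2*vec[h + 1] <= 0 && (2*lim + tot > 14 <==> lim <= 8) && vec[lim + 1] + lim == 10


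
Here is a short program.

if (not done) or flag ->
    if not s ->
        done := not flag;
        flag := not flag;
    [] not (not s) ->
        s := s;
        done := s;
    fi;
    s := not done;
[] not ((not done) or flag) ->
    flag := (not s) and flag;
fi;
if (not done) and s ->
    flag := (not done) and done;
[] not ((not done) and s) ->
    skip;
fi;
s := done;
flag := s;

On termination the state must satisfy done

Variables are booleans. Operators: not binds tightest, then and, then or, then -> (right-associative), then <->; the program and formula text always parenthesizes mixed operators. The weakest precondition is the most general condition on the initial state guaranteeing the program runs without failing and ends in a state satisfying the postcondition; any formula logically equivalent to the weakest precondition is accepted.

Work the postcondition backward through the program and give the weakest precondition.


Working backward. After the program, done must hold.
Before flag := s: done
Before s := done: done
Then branch requires done; else branch requires done.
Before the if: (((not done) and s) -> done) and ((not ((not done) and s)) -> done)
Then branch requires ((not s) -> (flag -> (not flag))) and (s -> ((not s) -> s)); else branch requires (((not done) and s) -> done) and ((not ((not done) and s)) -> done).
Before the if: (((not done) or flag) -> (((not s) -> (flag -> (not flag))) and (s -> ((not s) -> s)))) and ((not ((not done) or flag)) -> ((((not done) and s) -> done) and ((not ((not done) and s)) -> done)))
Answer: WP = (((not done) or flag) -> (((not s) -> (flag -> (not flag))) and (s -> ((not s) -> s)))) and ((not ((not done) or flag)) -> ((((not done) and s) -> done) and ((not ((not done) and s)) -> done)))


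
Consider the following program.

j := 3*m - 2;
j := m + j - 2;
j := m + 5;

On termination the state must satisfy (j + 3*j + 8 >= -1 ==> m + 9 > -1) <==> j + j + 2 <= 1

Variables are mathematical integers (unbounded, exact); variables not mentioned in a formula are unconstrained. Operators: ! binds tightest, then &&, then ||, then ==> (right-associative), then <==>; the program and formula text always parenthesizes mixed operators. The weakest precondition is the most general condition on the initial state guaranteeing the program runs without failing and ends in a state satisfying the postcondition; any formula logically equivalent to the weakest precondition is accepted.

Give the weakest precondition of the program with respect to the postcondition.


Working backward. After the program, the postcondition (j + 3*j + 8 >= -1 ==> m + 9 > -1) <==> j + j + 2 <= 1 must hold; in canonical form it is (4*j >= -9 ==> m > -10) <==> 2*j <= -1.
Before j := m + 5: (4*m >= -29 ==> m > -10) <==> 2*m <= -11
Before j := m + j - 2: (4*m >= -29 ==> m > -10) <==> 2*m <= -11
Before j := 3*m - 2: (4*m >= -29 ==> m > -10) <==> 2*m <= -11
Answer: WP = (4*m >= -29 ==> m > -10) <==> 2*m <= -11


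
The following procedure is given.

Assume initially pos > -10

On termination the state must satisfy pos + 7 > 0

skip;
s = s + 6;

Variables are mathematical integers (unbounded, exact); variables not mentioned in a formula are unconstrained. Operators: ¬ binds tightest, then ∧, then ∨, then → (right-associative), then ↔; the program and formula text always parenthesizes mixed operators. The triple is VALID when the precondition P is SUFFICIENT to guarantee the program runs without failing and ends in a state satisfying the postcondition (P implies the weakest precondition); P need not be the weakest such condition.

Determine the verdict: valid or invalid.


Working backward. After the program, the postcondition pos + 7 > 0 must hold; in canonical form it is pos > -7.
Before s := s + 6: pos > -7
Before skip: pos > -7
The weakest precondition is pos > -7.
Check whether pos > -10 implies it.
Countermodel: at the initial state pos = -9, the precondition holds but the weakest precondition fails.
Answer: invalid


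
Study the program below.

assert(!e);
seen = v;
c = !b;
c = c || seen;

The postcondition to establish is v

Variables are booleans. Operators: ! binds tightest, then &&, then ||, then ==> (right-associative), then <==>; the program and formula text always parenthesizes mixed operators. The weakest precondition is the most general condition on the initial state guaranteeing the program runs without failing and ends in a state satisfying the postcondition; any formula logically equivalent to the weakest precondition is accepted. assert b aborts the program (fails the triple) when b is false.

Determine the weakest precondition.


Working backward. After the program, v must hold.
Before c := c || seen: v
Before c := !b: v
Before seen := v: v
Before assert !e: (!e) && v
Answer: WP = (!e) && v


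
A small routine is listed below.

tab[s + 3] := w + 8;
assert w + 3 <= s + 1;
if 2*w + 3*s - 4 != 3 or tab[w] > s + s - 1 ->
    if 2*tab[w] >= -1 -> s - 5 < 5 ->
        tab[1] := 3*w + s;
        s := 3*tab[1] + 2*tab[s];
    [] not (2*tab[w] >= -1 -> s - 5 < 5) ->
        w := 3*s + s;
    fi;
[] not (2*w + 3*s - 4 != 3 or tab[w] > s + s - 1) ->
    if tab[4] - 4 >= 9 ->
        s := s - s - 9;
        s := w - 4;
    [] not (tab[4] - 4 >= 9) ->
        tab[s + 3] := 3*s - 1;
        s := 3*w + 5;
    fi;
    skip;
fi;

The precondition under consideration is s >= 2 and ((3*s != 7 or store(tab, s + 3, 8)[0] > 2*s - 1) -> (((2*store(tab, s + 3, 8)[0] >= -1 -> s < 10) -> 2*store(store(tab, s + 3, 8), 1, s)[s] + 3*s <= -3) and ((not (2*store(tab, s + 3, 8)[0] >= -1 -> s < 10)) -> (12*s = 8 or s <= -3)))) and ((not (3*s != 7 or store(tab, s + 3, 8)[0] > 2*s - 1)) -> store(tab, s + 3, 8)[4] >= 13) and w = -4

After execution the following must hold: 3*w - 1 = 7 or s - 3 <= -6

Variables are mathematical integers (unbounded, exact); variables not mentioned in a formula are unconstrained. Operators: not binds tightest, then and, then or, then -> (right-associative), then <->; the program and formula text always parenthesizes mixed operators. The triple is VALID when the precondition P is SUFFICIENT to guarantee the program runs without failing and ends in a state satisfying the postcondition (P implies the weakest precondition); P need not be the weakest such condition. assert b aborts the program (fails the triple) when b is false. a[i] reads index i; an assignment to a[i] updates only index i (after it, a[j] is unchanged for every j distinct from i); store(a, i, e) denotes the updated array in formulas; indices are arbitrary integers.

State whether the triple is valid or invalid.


Working backward. After the program, the postcondition 3*w - 1 = 7 or s - 3 <= -6 must hold; in canonical form it is 3*w = 8 or s <= -3.
Then branch requires ((2*tab[w] >= -1 -> s < 10) -> (3*w = 8 or 2*store(tab, 1, s + 3*w)[s] + 3*s + 9*w <= -3)) and ((not (2*tab[w] >= -1 -> s < 10)) -> (12*s = 8 or s <= -3)); else branch requires (tab[4] >= 13 -> (3*w = 8 or w <= 1)) and ((not (tab[4] >= 13)) -> (3*w = 8 or 3*w <= -8)).
Before the if: ((3*s + 2*w != 7 or tab[w] > 2*s - 1) -> (((2*tab[w] >= -1 -> s < 10) -> (3*w = 8 or 2*store(tab, 1, s + 3*w)[s] + 3*s + 9*w <= -3)) and ((not (2*tab[w] >= -1 -> s < 10)) -> (12*s = 8 or s <= -3)))) and ((not (3*s + 2*w != 7 or tab[w] > 2*s - 1)) -> ((tab[4] >= 13 -> (3*w = 8 or w <= 1)) and ((not (tab[4] >= 13)) -> (3*w = 8 or 3*w <= -8))))
Before assert w + 3 <= s + 1: w <= s - 2 and ((3*s + 2*w != 7 or tab[w] > 2*s - 1) -> (((2*tab[w] >= -1 -> s < 10) -> (3*w = 8 or 2*store(tab, 1, s + 3*w)[s] + 3*s + 9*w <= -3)) and ((not (2*tab[w] >= -1 -> s < 10)) -> (12*s = 8 or s <= -3)))) and ((not (3*s + 2*w != 7 or tab[w] > 2*s - 1)) -> ((tab[4] >= 13 -> (3*w = 8 or w <= 1)) and ((not (tab[4] >= 13)) -> (3*w = 8 or 3*w <= -8))))
Before tab[s + 3] := w + 8: w <= s - 2 and ((3*s + 2*w != 7 or store(tab, s + 3, w + 8)[w] > 2*s - 1) -> (((2*store(tab, s + 3, w + 8)[w] >= -1 -> s < 10) -> (3*w = 8 or 2*store(store(tab, s + 3, w + 8), 1, s + 3*w)[s] + 3*s + 9*w <= -3)) and ((not (2*store(tab, s + 3, w + 8)[w] >= -1 -> s < 10)) -> (12*s = 8 or s <= -3)))) and ((not (3*s + 2*w != 7 or store(tab, s + 3, w + 8)[w] > 2*s - 1)) -> ((store(tab, s + 3, w + 8)[4] >= 13 -> (3*w = 8 or w <= 1)) and ((not (store(tab, s + 3, w + 8)[4] >= 13)) -> (3*w = 8 or 3*w <= -8))))
The weakest precondition is w <= s - 2 and ((3*s + 2*w != 7 or store(tab, s + 3, w + 8)[w] > 2*s - 1) -> (((2*store(tab, s + 3, w + 8)[w] >= -1 -> s < 10) -> (3*w = 8 or 2*store(store(tab, s + 3, w + 8), 1, s + 3*w)[s] + 3*s + 9*w <= -3)) and ((not (2*store(tab, s + 3, w + 8)[w] >= -1 -> s < 10)) -> (12*s = 8 or s <= -3)))) and ((not (3*s + 2*w != 7 or store(tab, s + 3, w + 8)[w] > 2*s - 1)) -> ((store(tab, s + 3, w + 8)[4] >= 13 -> (3*w = 8 or w <= 1)) and ((not (store(tab, s + 3, w + 8)[4] >= 13)) -> (3*w = 8 or 3*w <= -8)))).
Check whether s >= 2 and ((3*s != 7 or store(tab, s + 3, 8)[0] > 2*s - 1) -> (((2*store(tab, s + 3, 8)[0] >= -1 -> s < 10) -> 2*store(store(tab, s + 3, 8), 1, s)[s] + 3*s <= -3) and ((not (2*store(tab, s + 3, 8)[0] >= -1 -> s < 10)) -> (12*s = 8 or s <= -3)))) and ((not (3*s != 7 or store(tab, s + 3, 8)[0] > 2*s - 1)) -> store(tab, s + 3, 8)[4] >= 13) and w = -4 implies it.
Countermodel: at the initial state s = 12441, tab = {[-4] = 10, [0] = -1, [1] = 2, [4] = 2, [12441] = -18663, [12444] = 2, elsewhere 2}, w = -4, the precondition holds but the weakest precondition fails.
Answer: invalid


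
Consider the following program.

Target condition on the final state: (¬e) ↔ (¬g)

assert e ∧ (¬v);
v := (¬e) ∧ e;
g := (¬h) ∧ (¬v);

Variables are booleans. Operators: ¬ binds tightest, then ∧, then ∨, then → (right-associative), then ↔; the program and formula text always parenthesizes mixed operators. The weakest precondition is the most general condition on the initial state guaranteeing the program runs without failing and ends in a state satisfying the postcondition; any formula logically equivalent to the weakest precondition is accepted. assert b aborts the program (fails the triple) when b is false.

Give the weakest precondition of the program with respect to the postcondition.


Working backward. After the program, (¬e) ↔ (¬g) must hold.
Before g := (¬h) ∧ (¬v): (¬e) ↔ (¬((¬h) ∧ (¬v)))
Before v := (¬e) ∧ e: (¬e) ↔ h
Before assert e ∧ (¬v): e ∧ (¬v) ∧ ((¬e) ↔ h)
Answer: WP = e ∧ (¬v) ∧ ((¬e) ↔ h)


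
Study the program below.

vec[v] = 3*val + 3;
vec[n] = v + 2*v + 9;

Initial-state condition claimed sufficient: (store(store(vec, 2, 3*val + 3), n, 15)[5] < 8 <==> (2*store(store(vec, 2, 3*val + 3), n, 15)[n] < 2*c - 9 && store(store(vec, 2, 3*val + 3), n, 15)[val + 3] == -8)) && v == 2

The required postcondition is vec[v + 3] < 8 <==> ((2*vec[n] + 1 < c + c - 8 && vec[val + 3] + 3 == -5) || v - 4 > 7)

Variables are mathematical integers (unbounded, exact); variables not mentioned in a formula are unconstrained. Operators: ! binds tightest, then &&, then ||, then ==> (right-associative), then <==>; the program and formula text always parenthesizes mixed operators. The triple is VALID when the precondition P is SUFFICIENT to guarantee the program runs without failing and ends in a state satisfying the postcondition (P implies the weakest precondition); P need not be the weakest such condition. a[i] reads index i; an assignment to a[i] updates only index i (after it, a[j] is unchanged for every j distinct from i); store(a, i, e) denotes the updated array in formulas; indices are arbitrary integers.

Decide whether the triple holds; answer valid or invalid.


Working backward. After the program, the postcondition vec[v + 3] < 8 <==> ((2*vec[n] + 1 < c + c - 8 && vec[val + 3] + 3 == -5) || v - 4 > 7) must hold; in canonical form it is vec[v + 3] < 8 <==> ((2*vec[n] < 2*c - 9 && vec[val + 3] == -8) || v > 11).
Before vec[n] := v + 2*v + 9: store(vec, n, 3*v + 9)[v + 3] < 8 <==> ((2*store(vec, n, 3*v + 9)[n] < 2*c - 9 && store(vec, n, 3*v + 9)[val + 3] == -8) || v > 11)
Before vec[v] := 3*val + 3: store(store(vec, v, 3*val + 3), n, 3*v + 9)[v + 3] < 8 <==> ((2*store(store(vec, v, 3*val + 3), n, 3*v + 9)[n] < 2*c - 9 && store(store(vec, v, 3*val + 3), n, 3*v + 9)[val + 3] == -8) || v > 11)
The weakest precondition is store(store(vec, v, 3*val + 3), n, 3*v + 9)[v + 3] < 8 <==> ((2*store(store(vec, v, 3*val + 3), n, 3*v + 9)[n] < 2*c - 9 && store(store(vec, v, 3*val + 3), n, 3*v + 9)[val + 3] == -8) || v > 11).
Check whether (store(store(vec, 2, 3*val + 3), n, 15)[5] < 8 <==> (2*store(store(vec, 2, 3*val + 3), n, 15)[n] < 2*c - 9 && store(store(vec, 2, 3*val + 3), n, 15)[val + 3] == -8)) && v == 2 implies it.
Every state satisfying the precondition satisfies the weakest precondition: the implication holds.
Answer: valid


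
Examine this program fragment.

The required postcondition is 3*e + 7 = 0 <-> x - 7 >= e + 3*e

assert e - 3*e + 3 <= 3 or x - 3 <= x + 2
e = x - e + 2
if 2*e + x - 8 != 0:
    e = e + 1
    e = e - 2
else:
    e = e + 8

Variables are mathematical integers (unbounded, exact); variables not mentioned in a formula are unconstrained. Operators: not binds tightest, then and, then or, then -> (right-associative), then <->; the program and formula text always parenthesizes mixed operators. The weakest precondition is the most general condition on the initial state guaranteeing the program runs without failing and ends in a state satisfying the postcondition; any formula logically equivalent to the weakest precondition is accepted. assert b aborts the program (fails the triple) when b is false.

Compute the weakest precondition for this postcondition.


Working backward. After the program, the postcondition 3*e + 7 = 0 <-> x - 7 >= e + 3*e must hold; in canonical form it is 3*e = -7 <-> x >= 4*e + 7.
Then branch requires 3*e = -4 <-> x >= 4*e + 3; else branch requires 3*e = -31 <-> x >= 4*e + 39.
Before the if: (2*e + x != 8 -> (3*e = -4 <-> x >= 4*e + 3)) and ((not (2*e + x != 8)) -> (3*e = -31 <-> x >= 4*e + 39))
Before e := x - e + 2: (3*x != 2*e + 4 -> (3*x = 3*e - 10 <-> 4*e >= 3*x + 11)) and ((not (3*x != 2*e + 4)) -> (3*x = 3*e - 37 <-> 4*e >= 3*x + 47))
Before assert e - 3*e + 3 <= 3 or x - 3 <= x + 2: (3*x != 2*e + 4 -> (3*x = 3*e - 10 <-> 4*e >= 3*x + 11)) and ((not (3*x != 2*e + 4)) -> (3*x = 3*e - 37 <-> 4*e >= 3*x + 47))
Answer: WP = (3*x != 2*e + 4 -> (3*x = 3*e - 10 <-> 4*e >= 3*x + 11)) and ((not (3*x != 2*e + 4)) -> (3*x = 3*e - 37 <-> 4*e >= 3*x + 47))


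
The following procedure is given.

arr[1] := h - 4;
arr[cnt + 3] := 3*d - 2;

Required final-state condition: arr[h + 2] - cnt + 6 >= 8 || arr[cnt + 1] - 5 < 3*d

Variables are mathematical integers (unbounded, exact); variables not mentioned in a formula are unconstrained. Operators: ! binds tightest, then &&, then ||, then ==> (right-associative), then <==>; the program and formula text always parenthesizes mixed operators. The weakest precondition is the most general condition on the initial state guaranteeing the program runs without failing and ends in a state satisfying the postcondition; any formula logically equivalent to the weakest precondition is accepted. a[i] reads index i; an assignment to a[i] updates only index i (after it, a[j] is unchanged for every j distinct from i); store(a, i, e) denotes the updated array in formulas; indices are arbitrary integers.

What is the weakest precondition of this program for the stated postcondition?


Working backward. After the program, the postcondition arr[h + 2] - cnt + 6 >= 8 || arr[cnt + 1] - 5 < 3*d must hold; in canonical form it is arr[h + 2] >= cnt + 2 || arr[cnt + 1] < 3*d + 5.
Before arr[cnt + 3] := 3*d - 2: store(arr, cnt + 3, 3*d - 2)[h + 2] >= cnt + 2 || store(arr, cnt + 3, 3*d - 2)[cnt + 1] < 3*d + 5
Before arr[1] := h - 4: store(store(arr, 1, h - 4), cnt + 3, 3*d - 2)[h + 2] >= cnt + 2 || store(store(arr, 1, h - 4), cnt + 3, 3*d - 2)[cnt + 1] < 3*d + 5
Answer: WP = store(store(arr, 1, h - 4), cnt + 3, 3*d - 2)[h + 2] >= cnt + 2 || store(store(arr, 1, h - 4), cnt + 3, 3*d - 2)[cnt + 1] < 3*d + 5


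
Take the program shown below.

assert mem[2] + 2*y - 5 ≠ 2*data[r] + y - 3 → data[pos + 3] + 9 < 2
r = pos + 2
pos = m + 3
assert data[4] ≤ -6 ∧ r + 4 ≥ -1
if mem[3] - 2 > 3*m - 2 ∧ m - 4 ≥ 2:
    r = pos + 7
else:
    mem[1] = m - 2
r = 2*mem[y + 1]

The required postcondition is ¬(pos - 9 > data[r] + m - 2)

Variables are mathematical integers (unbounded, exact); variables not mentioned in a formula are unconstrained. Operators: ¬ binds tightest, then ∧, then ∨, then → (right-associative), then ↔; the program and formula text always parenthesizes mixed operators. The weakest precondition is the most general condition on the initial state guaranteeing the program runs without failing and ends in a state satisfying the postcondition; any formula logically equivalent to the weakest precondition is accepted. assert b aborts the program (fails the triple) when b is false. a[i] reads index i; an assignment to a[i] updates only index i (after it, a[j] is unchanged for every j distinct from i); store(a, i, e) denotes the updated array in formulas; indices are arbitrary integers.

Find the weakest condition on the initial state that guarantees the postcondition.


Working backward. After the program, the postcondition ¬(pos - 9 > data[r] + m - 2) must hold; in canonical form it is ¬(pos > data[r] + m + 7).
Before r := 2*mem[y + 1]: ¬(pos > data[2*mem[y + 1]] + m + 7)
Then branch requires ¬(pos > data[2*mem[y + 1]] + m + 7); else branch requires ¬(pos > data[2*store(mem, 1, m - 2)[y + 1]] + m + 7).
Before the if: ((mem[3] > 3*m ∧ m ≥ 6) → (¬(pos > data[2*mem[y + 1]] + m + 7))) ∧ ((¬(mem[3] > 3*m ∧ m ≥ 6)) → (¬(pos > data[2*store(mem, 1, m - 2)[y + 1]] + m + 7)))
Before assert data[4] ≤ -6 ∧ r + 4 ≥ -1: data[4] ≤ -6 ∧ r ≥ -5 ∧ ((mem[3] > 3*m ∧ m ≥ 6) → (¬(pos > data[2*mem[y + 1]] + m + 7))) ∧ ((¬(mem[3] > 3*m ∧ m ≥ 6)) → (¬(pos > data[2*store(mem, 1, m - 2)[y + 1]] + m + 7)))
Before pos := m + 3: data[4] ≤ -6 ∧ r ≥ -5 ∧ ((mem[3] > 3*m ∧ m ≥ 6) → (¬(data[2*mem[y + 1]] < -4))) ∧ ((¬(mem[3] > 3*m ∧ m ≥ 6)) → (¬(data[2*store(mem, 1, m - 2)[y + 1]] < -4)))
Before r := pos + 2: data[4] ≤ -6 ∧ pos ≥ -7 ∧ ((mem[3] > 3*m ∧ m ≥ 6) → (¬(data[2*mem[y + 1]] < -4))) ∧ ((¬(mem[3] > 3*m ∧ m ≥ 6)) → (¬(data[2*store(mem, 1, m - 2)[y + 1]] < -4)))
Before assert mem[2] + 2*y - 5 ≠ 2*data[r] + y - 3 → data[pos + 3] + 9 < 2: (mem[2] + y ≠ 2*data[r] + 2 → data[pos + 3] < -7) ∧ data[4] ≤ -6 ∧ pos ≥ -7 ∧ ((mem[3] > 3*m ∧ m ≥ 6) → (¬(data[2*mem[y + 1]] < -4))) ∧ ((¬(mem[3] > 3*m ∧ m ≥ 6)) → (¬(data[2*store(mem, 1, m - 2)[y + 1]] < -4)))
Answer: WP = (mem[2] + y ≠ 2*data[r] + 2 → data[pos + 3] < -7) ∧ data[4] ≤ -6 ∧ pos ≥ -7 ∧ ((mem[3] > 3*m ∧ m ≥ 6) → (¬(data[2*mem[y + 1]] < -4))) ∧ ((¬(mem[3] > 3*m ∧ m ≥ 6)) → (¬(data[2*store(mem, 1, m - 2)[y + 1]] < -4)))


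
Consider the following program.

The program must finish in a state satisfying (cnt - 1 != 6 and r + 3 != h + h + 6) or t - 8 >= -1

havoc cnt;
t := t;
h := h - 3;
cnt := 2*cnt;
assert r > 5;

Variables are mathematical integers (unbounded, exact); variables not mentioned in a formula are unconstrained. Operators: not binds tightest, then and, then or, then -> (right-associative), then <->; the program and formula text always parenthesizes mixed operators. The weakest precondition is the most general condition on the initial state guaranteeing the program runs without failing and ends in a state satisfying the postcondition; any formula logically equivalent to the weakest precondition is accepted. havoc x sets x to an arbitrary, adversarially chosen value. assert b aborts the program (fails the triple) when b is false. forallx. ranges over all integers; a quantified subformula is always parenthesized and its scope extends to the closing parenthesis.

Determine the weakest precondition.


Working backward. After the program, the postcondition (cnt - 1 != 6 and r + 3 != h + h + 6) or t - 8 >= -1 must hold; in canonical form it is (cnt != 7 and r != 2*h + 3) or t >= 7.
Before assert r > 5: r > 5 and ((cnt != 7 and r != 2*h + 3) or t >= 7)
Before cnt := 2*cnt: r > 5 and ((2*cnt != 7 and r != 2*h + 3) or t >= 7)
Before h := h - 3: r > 5 and ((2*cnt != 7 and r != 2*h - 3) or t >= 7)
Before t := t: r > 5 and ((2*cnt != 7 and r != 2*h - 3) or t >= 7)
Before havoc cnt: forall cnt_1. (r > 5 and ((2*cnt_1 != 7 and r != 2*h - 3) or t >= 7))
Answer: WP = forall cnt_1. (r > 5 and ((2*cnt_1 != 7 and r != 2*h - 3) or t >= 7))


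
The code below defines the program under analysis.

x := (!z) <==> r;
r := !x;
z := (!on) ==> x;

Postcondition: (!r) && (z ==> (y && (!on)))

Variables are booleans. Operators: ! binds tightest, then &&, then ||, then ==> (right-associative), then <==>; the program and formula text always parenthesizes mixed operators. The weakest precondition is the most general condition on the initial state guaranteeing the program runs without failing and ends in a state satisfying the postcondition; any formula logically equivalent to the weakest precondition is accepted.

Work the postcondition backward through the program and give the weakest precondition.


Working backward. After the program, (!r) && (z ==> (y && (!on))) must hold.
Before z := (!on) ==> x: (!r) && (((!on) ==> x) ==> (y && (!on)))
Before r := !x: x && (((!on) ==> x) ==> (y && (!on)))
Before x := (!z) <==> r: ((!z) <==> r) && (((!on) ==> ((!z) <==> r)) ==> (y && (!on)))
Answer: WP = ((!z) <==> r) && (((!on) ==> ((!z) <==> r)) ==> (y && (!on)))


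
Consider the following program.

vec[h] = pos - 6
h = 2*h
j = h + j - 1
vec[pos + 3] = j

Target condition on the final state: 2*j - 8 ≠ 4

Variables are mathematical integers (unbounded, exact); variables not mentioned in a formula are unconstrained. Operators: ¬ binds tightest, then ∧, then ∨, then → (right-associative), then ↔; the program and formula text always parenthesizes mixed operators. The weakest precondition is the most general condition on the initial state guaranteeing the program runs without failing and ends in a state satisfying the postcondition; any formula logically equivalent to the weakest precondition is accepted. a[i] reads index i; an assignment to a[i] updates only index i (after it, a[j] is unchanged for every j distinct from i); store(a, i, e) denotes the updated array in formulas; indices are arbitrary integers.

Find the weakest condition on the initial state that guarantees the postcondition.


Working backward. After the program, the postcondition 2*j - 8 ≠ 4 must hold; in canonical form it is 2*j ≠ 12.
Before vec[pos + 3] := j: 2*j ≠ 12
Before j := h + j - 1: 2*h + 2*j ≠ 14
Before h := 2*h: 4*h + 2*j ≠ 14
Before vec[h] := pos - 6: 4*h + 2*j ≠ 14
Answer: WP = 4*h + 2*j ≠ 14


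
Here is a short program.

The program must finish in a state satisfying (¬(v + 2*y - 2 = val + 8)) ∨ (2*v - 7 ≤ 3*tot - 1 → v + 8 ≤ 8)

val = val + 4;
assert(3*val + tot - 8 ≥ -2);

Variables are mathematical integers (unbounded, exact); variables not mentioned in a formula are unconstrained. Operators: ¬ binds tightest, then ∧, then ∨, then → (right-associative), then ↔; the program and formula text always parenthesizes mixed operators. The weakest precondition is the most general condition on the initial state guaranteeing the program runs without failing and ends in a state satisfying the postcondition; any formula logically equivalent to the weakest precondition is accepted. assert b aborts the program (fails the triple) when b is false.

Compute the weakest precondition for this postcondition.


Working backward. After the program, the postcondition (¬(v + 2*y - 2 = val + 8)) ∨ (2*v - 7 ≤ 3*tot - 1 → v + 8 ≤ 8) must hold; in canonical form it is (¬(v + 2*y = val + 10)) ∨ (2*v ≤ 3*tot + 6 → v ≤ 0).
Before assert 3*val + tot - 8 ≥ -2: tot + 3*val ≥ 6 ∧ ((¬(v + 2*y = val + 10)) ∨ (2*v ≤ 3*tot + 6 → v ≤ 0))
Before val := val + 4: tot + 3*val ≥ -6 ∧ ((¬(v + 2*y = val + 14)) ∨ (2*v ≤ 3*tot + 6 → v ≤ 0))
Answer: WP = tot + 3*val ≥ -6 ∧ ((¬(v + 2*y = val + 14)) ∨ (2*v ≤ 3*tot + 6 → v ≤ 0))


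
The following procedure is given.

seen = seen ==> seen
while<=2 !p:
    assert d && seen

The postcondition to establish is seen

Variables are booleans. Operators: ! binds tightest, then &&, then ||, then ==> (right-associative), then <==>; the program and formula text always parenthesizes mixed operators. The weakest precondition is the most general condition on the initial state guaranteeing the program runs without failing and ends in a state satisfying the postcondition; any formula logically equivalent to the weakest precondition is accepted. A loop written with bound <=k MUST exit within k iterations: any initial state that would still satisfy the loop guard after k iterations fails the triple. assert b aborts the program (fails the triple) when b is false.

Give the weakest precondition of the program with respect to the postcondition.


Working backward. After the program, seen must hold.
Before the loop (bound <=2), unroll the exhaustion recursion (WP_0 = exit-now case; WP_j = one more guarded iteration, up to j = 2):
  WP_0: p && seen
  WP_1: ((!p) ==> (d && seen && p)) && (p ==> seen)
  WP_2: ((!p) ==> (d && seen && ((!p) ==> (d && seen && p)) && (p ==> seen))) && (p ==> seen)
So before the loop: ((!p) ==> (d && seen && ((!p) ==> (d && seen && p)) && (p ==> seen))) && (p ==> seen)
Before seen := seen ==> seen: (!p) ==> (d && ((!p) ==> (d && p)))
Answer: WP = (!p) ==> (d && ((!p) ==> (d && p)))


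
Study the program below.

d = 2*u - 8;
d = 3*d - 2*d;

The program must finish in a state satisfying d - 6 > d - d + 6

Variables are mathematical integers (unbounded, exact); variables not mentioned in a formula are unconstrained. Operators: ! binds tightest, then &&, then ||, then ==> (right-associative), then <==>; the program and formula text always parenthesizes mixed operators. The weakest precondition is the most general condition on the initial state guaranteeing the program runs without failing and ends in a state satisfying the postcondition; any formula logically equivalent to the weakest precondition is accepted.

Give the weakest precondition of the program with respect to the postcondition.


Working backward. After the program, the postcondition d - 6 > d - d + 6 must hold; in canonical form it is d > 12.
Before d := 3*d - 2*d: d > 12
Before d := 2*u - 8: 2*u > 20
Answer: WP = 2*u > 20


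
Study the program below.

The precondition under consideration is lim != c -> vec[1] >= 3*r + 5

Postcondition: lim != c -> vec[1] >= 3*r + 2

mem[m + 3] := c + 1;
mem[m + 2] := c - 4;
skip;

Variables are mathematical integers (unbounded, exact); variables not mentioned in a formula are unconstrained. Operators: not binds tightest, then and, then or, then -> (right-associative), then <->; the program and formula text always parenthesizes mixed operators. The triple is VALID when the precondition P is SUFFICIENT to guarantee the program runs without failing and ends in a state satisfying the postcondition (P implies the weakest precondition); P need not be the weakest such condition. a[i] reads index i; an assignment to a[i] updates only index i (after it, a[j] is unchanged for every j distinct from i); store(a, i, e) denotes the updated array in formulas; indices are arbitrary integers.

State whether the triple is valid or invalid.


Working backward. After the program, lim != c -> vec[1] >= 3*r + 2 must hold.
Before skip: lim != c -> vec[1] >= 3*r + 2
Before mem[m + 2] := c - 4: lim != c -> vec[1] >= 3*r + 2
Before mem[m + 3] := c + 1: lim != c -> vec[1] >= 3*r + 2
The weakest precondition is lim != c -> vec[1] >= 3*r + 2.
Check whether lim != c -> vec[1] >= 3*r + 5 implies it.
Every state satisfying the precondition satisfies the weakest precondition: the implication holds.
Answer: valid


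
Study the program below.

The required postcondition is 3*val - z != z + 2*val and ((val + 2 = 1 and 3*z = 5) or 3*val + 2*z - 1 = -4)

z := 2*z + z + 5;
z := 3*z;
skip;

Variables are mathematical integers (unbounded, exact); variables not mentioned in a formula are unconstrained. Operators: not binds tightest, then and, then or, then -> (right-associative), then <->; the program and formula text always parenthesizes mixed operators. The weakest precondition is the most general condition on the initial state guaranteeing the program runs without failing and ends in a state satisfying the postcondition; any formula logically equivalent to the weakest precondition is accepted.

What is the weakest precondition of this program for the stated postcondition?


Working backward. After the program, the postcondition 3*val - z != z + 2*val and ((val + 2 = 1 and 3*z = 5) or 3*val + 2*z - 1 = -4) must hold; in canonical form it is val != 2*z and ((val = -1 and 3*z = 5) or 3*val + 2*z = -3).
Before skip: val != 2*z and ((val = -1 and 3*z = 5) or 3*val + 2*z = -3)
Before z := 3*z: val != 6*z and ((val = -1 and 9*z = 5) or 3*val + 6*z = -3)
Before z := 2*z + z + 5: val != 18*z + 30 and ((val = -1 and 27*z = -40) or 3*val + 18*z = -33)
Answer: WP = val != 18*z + 30 and ((val = -1 and 27*z = -40) or 3*val + 18*z = -33)


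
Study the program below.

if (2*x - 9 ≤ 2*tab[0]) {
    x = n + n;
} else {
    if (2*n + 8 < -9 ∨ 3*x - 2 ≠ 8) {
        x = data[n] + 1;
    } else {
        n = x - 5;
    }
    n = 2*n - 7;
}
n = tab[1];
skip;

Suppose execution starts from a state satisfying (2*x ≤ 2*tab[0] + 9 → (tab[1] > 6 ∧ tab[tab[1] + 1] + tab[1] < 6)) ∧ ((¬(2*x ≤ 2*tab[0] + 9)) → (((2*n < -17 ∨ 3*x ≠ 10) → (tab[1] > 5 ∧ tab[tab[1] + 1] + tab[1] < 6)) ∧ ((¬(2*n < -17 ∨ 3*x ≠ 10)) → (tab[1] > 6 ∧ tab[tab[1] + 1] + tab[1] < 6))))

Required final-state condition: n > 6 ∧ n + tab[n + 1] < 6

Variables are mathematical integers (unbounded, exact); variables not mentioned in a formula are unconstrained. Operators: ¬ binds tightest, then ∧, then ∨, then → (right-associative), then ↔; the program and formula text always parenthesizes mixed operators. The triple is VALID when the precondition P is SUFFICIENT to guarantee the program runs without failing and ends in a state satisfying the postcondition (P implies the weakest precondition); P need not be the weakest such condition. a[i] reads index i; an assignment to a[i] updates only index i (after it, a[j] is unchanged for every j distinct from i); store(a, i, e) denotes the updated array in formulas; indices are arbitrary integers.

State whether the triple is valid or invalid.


Working backward. After the program, the postcondition n > 6 ∧ n + tab[n + 1] < 6 must hold; in canonical form it is n > 6 ∧ tab[n + 1] + n < 6.
Before skip: n > 6 ∧ tab[n + 1] + n < 6
Before n := tab[1]: tab[1] > 6 ∧ tab[tab[1] + 1] + tab[1] < 6
Then branch requires tab[1] > 6 ∧ tab[tab[1] + 1] + tab[1] < 6; else branch requires ((2*n < -17 ∨ 3*x ≠ 10) → (tab[1] > 6 ∧ tab[tab[1] + 1] + tab[1] < 6)) ∧ ((¬(2*n < -17 ∨ 3*x ≠ 10)) → (tab[1] > 6 ∧ tab[tab[1] + 1] + tab[1] < 6)).
Before the if: (2*x ≤ 2*tab[0] + 9 → (tab[1] > 6 ∧ tab[tab[1] + 1] + tab[1] < 6)) ∧ ((¬(2*x ≤ 2*tab[0] + 9)) → (((2*n < -17 ∨ 3*x ≠ 10) → (tab[1] > 6 ∧ tab[tab[1] + 1] + tab[1] < 6)) ∧ ((¬(2*n < -17 ∨ 3*x ≠ 10)) → (tab[1] > 6 ∧ tab[tab[1] + 1] + tab[1] < 6))))
The weakest precondition is (2*x ≤ 2*tab[0] + 9 → (tab[1] > 6 ∧ tab[tab[1] + 1] + tab[1] < 6)) ∧ ((¬(2*x ≤ 2*tab[0] + 9)) → (((2*n < -17 ∨ 3*x ≠ 10) → (tab[1] > 6 ∧ tab[tab[1] + 1] + tab[1] < 6)) ∧ ((¬(2*n < -17 ∨ 3*x ≠ 10)) → (tab[1] > 6 ∧ tab[tab[1] + 1] + tab[1] < 6)))).
Check whether (2*x ≤ 2*tab[0] + 9 → (tab[1] > 6 ∧ tab[tab[1] + 1] + tab[1] < 6)) ∧ ((¬(2*x ≤ 2*tab[0] + 9)) → (((2*n < -17 ∨ 3*x ≠ 10) → (tab[1] > 5 ∧ tab[tab[1] + 1] + tab[1] < 6)) ∧ ((¬(2*n < -17 ∨ 3*x ≠ 10)) → (tab[1] > 6 ∧ tab[tab[1] + 1] + tab[1] < 6)))) implies it.
Countermodel: at the initial state n = 0, tab = {[0] = -5, [1] = 6, [7] = -1, elsewhere 6}, x = 0, the precondition holds but the weakest precondition fails.
Answer: invalid


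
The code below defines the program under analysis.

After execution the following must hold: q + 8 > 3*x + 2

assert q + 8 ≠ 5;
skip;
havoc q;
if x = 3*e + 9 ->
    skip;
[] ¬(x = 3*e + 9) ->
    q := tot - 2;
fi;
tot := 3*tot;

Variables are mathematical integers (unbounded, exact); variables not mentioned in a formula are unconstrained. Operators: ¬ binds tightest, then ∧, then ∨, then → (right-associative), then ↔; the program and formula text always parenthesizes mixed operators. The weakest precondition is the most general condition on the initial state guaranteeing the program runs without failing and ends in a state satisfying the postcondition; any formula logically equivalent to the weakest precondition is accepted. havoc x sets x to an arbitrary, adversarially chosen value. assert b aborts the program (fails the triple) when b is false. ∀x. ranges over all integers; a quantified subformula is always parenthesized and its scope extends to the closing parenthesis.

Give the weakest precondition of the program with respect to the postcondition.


Working backward. After the program, the postcondition q + 8 > 3*x + 2 must hold; in canonical form it is q > 3*x - 6.
Before tot := 3*tot: q > 3*x - 6
Then branch requires q > 3*x - 6; else branch requires tot > 3*x - 4.
Before the if: (x = 3*e + 9 → q > 3*x - 6) ∧ ((¬(x = 3*e + 9)) → tot > 3*x - 4)
Before havoc q: ∀q_1. ((x = 3*e + 9 → q_1 > 3*x - 6) ∧ ((¬(x = 3*e + 9)) → tot > 3*x - 4))
Before skip: ∀q_1. ((x = 3*e + 9 → q_1 > 3*x - 6) ∧ ((¬(x = 3*e + 9)) → tot > 3*x - 4))
Before assert q + 8 ≠ 5: q ≠ -3 ∧ (∀q_1. ((x = 3*e + 9 → q_1 > 3*x - 6) ∧ ((¬(x = 3*e + 9)) → tot > 3*x - 4)))
Answer: WP = q ≠ -3 ∧ (∀q_1. ((x = 3*e + 9 → q_1 > 3*x - 6) ∧ ((¬(x = 3*e + 9)) → tot > 3*x - 4)))


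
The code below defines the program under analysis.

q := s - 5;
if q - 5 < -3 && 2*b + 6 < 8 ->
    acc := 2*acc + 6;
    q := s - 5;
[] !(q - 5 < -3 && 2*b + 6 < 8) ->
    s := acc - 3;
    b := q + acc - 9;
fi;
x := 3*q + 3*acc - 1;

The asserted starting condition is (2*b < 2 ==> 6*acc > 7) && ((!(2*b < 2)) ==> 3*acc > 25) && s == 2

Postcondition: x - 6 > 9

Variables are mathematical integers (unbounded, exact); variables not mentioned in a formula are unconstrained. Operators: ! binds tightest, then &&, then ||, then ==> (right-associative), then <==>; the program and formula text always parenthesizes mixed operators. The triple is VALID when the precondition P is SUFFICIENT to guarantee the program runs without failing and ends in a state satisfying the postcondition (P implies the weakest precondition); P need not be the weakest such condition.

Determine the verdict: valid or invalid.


Working backward. After the program, the postcondition x - 6 > 9 must hold; in canonical form it is x > 15.
Before x := 3*q + 3*acc - 1: 3*acc + 3*q > 16
Then branch requires 6*acc + 3*s > 13; else branch requires 3*acc + 3*q > 16.
Before the if: ((q < 2 && 2*b < 2) ==> 6*acc + 3*s > 13) && ((!(q < 2 && 2*b < 2)) ==> 3*acc + 3*q > 16)
Before q := s - 5: ((s < 7 && 2*b < 2) ==> 6*acc + 3*s > 13) && ((!(s < 7 && 2*b < 2)) ==> 3*acc + 3*s > 31)
The weakest precondition is ((s < 7 && 2*b < 2) ==> 6*acc + 3*s > 13) && ((!(s < 7 && 2*b < 2)) ==> 3*acc + 3*s > 31).
Check whether (2*b < 2 ==> 6*acc > 7) && ((!(2*b < 2)) ==> 3*acc > 25) && s == 2 implies it.
Every state satisfying the precondition satisfies the weakest precondition: the implication holds.
Answer: valid


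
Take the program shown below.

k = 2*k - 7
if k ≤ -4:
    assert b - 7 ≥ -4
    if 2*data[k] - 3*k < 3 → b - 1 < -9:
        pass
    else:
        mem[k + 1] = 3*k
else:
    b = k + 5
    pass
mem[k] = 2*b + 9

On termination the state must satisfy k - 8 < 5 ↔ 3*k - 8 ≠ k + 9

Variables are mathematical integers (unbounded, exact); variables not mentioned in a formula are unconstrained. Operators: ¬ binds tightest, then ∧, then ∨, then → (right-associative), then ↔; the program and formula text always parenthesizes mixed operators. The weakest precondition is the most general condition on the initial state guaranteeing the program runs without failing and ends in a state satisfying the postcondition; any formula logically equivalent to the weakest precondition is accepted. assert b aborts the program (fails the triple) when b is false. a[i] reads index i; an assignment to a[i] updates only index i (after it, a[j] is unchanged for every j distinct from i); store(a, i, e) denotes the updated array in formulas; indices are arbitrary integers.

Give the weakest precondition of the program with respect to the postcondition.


Working backward. After the program, the postcondition k - 8 < 5 ↔ 3*k - 8 ≠ k + 9 must hold; in canonical form it is k < 13 ↔ 2*k ≠ 17.
Before mem[k] := 2*b + 9: k < 13 ↔ 2*k ≠ 17
Then branch requires b ≥ 3 ∧ ((2*data[k] < 3*k + 3 → b < -8) → (k < 13 ↔ 2*k ≠ 17)) ∧ ((¬(2*data[k] < 3*k + 3 → b < -8)) → (k < 13 ↔ 2*k ≠ 17)); else branch requires k < 13 ↔ 2*k ≠ 17.
Before the if: (k ≤ -4 → (b ≥ 3 ∧ ((2*data[k] < 3*k + 3 → b < -8) → (k < 13 ↔ 2*k ≠ 17)) ∧ ((¬(2*data[k] < 3*k + 3 → b < -8)) → (k < 13 ↔ 2*k ≠ 17)))) ∧ ((¬(k ≤ -4)) → (k < 13 ↔ 2*k ≠ 17))
Before k := 2*k - 7: (2*k ≤ 3 → (b ≥ 3 ∧ ((2*data[2*k - 7] < 6*k - 18 → b < -8) → (2*k < 20 ↔ 4*k ≠ 31)) ∧ ((¬(2*data[2*k - 7] < 6*k - 18 → b < -8)) → (2*k < 20 ↔ 4*k ≠ 31)))) ∧ ((¬(2*k ≤ 3)) → (2*k < 20 ↔ 4*k ≠ 31))
Answer: WP = (2*k ≤ 3 → (b ≥ 3 ∧ ((2*data[2*k - 7] < 6*k - 18 → b < -8) → (2*k < 20 ↔ 4*k ≠ 31)) ∧ ((¬(2*data[2*k - 7] < 6*k - 18 → b < -8)) → (2*k < 20 ↔ 4*k ≠ 31)))) ∧ ((¬(2*k ≤ 3)) → (2*k < 20 ↔ 4*k ≠ 31))
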